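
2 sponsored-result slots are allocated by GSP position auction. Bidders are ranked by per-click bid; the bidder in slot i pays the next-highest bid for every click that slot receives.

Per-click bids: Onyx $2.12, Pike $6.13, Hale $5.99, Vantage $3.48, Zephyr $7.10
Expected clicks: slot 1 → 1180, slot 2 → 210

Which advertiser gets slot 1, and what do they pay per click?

Ranked by bid: $7.10 (Zephyr) > $6.13 (Pike) > $5.99 (Hale) > …
Slot 1 goes to the first-ranked bidder, Zephyr, who pays the next bid down: $6.13/click.

Zephyr; $6.13 per click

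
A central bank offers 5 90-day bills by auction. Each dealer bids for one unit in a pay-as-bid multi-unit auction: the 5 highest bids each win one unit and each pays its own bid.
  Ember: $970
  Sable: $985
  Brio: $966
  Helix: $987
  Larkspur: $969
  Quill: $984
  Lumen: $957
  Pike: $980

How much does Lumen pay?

Lumen pays $0

Sorting: 987 (Helix), 985 (Sable), 984 (Quill), 980 (Pike), 970 (Ember), 969 (Larkspur), 966 (Brio), …
Winners (5 units): Helix, Sable, Quill, Pike, Ember.
Lumen does not win → $0.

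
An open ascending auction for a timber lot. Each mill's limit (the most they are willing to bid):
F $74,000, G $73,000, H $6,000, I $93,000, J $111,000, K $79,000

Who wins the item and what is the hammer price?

Limits in order: 111,000 (J) > 93,000 (I) > 79,000 (K) > 74,000 (F) > 73,000 (G) > 6,000 (H)
Bidding ends when I exits at $93,000; J takes it.

J wins at $93,000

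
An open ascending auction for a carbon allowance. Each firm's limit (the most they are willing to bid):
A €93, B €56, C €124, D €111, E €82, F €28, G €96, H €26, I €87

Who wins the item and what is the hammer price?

Limits ranked: 124 (C) > 111 (D) > 96 (G) > 93 (A) > 87 (I) > 82 (E) > …
D is the last rival to drop out, at €111; C remains and wins at that price.

C wins at €111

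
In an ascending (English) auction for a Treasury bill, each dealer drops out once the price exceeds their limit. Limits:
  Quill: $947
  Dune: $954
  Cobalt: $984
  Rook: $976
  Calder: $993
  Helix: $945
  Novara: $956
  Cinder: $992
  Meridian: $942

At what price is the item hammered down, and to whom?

Calder wins at $992

Sorting limits: 993 (Calder) > 992 (Cinder) > 984 (Cobalt) > 976 (Rook) > 956 (Novara) > 954 (Dune) > …
Once the price passes $992, only Calder is left; the hammer falls at Cinder's limit of $992.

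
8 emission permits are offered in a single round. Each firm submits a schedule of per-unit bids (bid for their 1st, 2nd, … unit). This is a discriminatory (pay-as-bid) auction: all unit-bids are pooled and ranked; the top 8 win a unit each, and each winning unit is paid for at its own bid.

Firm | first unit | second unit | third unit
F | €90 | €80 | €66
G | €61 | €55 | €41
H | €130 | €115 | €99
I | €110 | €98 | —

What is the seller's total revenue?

Merging the schedules and taking the best 8: 130 (H-1), 115 (H-2), 110 (I-1), 99 (H-3), 98 (I-2), 90 (F-1), 80 (F-2), 66 (F-3)
Next rejected bid: €61 (not a price — pay-as-bid).
Each winning unit pays its own bid.
Revenue = 130 + 115 + 110 + 99 + 98 + 90 + 80 + 66 = €788.

Total revenue: €788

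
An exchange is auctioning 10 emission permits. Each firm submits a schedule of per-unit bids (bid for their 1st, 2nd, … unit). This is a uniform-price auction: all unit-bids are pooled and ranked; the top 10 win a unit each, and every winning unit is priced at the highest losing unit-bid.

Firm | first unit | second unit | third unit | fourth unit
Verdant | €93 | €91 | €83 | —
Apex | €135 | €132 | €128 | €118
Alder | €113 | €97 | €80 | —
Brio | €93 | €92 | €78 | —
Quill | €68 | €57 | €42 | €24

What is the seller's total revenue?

Total revenue: €830

Pooled unit-bids ranked (top 10): 135 (Apex-1), 132 (Apex-2), 128 (Apex-3), 118 (Apex-4), 113 (Alder-1), 97 (Alder-2), 93 (Verdant-1), 93 (Brio-1), 92 (Brio-2), 91 (Verdant-2)
The (k+1)-th unit-bid is €83.
Allocation: Alder 2, Apex 4, Brio 2, Verdant 2. Every unit priced at €83.
Revenue = 10 × 83 = €830.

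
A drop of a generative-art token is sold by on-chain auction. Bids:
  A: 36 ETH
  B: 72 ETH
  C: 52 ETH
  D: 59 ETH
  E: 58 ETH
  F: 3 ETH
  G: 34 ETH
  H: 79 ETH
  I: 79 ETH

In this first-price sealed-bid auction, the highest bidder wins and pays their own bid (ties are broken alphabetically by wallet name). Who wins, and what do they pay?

Sorting bids: 79 (H) > 79 (I) > 72 (B) > 59 (D) > 58 (E) > 52 (C) > …
H and I tie at 79 ETH; tie-break gives it to H.
First-price: H pays what they bid, 79 ETH.

H pays 79 ETH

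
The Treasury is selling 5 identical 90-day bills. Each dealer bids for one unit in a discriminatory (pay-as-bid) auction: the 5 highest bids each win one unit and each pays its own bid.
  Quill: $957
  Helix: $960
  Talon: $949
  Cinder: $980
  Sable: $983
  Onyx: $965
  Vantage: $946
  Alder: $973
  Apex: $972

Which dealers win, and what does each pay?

Sable $983, Cinder $980, Alder $973, Apex $972, Onyx $965

Sorting: 983 (Sable), 980 (Cinder), 973 (Alder), 972 (Apex), 965 (Onyx), 960 (Helix), 957 (Quill), …
The 5 highest are Sable, Cinder, Alder, Apex, Onyx.
Each winner pays its own bid: Sable $983, Cinder $980, Alder $973, Apex $972, Onyx $965.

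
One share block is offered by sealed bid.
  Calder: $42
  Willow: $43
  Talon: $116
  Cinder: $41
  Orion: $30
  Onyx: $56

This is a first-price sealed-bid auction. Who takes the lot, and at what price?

First-price sealed-bid auction: the highest bidder wins and pays their own bid.
Bids in order: 116 (Talon) > 56 (Onyx) > 43 (Willow) > 42 (Calder) > 41 (Cinder) > 30 (Orion)
First-price: Talon pays what they bid, $116.

Talon pays $116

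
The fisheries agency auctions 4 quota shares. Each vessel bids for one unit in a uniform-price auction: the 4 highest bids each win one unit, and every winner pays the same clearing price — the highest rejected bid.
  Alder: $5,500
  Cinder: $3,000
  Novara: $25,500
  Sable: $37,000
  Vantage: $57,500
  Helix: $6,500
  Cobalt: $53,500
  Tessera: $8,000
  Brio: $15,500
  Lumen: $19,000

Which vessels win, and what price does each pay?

Vantage, Cobalt, Sable, Novara; each pays $19,000

Sorting: 57,500 (Vantage), 53,500 (Cobalt), 37,000 (Sable), 25,500 (Novara), 19,000 (Lumen), 15,500 (Brio), …
The 4 highest are Vantage, Cobalt, Sable, Novara.
Highest unsuccessful bid: $19,000 → clearing price.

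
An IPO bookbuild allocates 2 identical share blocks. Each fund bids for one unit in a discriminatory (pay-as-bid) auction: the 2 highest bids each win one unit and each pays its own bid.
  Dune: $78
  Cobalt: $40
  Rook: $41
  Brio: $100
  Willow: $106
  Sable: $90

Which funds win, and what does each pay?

Willow $106, Brio $100

Bids ranked high→low: 106 (Willow), 100 (Brio), 90 (Sable), 78 (Dune), …
The 2 highest are Willow, Brio.
Each winner pays its own bid: Willow $106, Brio $100.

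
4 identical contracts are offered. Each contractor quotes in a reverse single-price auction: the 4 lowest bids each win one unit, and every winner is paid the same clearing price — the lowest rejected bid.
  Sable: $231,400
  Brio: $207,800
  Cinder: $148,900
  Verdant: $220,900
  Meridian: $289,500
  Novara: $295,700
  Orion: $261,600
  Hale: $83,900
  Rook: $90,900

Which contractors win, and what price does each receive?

Bids ranked low→high: 83,900 (Hale), 90,900 (Rook), 148,900 (Cinder), 207,800 (Brio), 220,900 (Verdant), 231,400 (Sable), …
Lowest 4: Hale, Rook, Cinder, Brio.
Clearing price = lowest rejected bid = $220,900.

Hale, Rook, Cinder, Brio; each is paid $220,900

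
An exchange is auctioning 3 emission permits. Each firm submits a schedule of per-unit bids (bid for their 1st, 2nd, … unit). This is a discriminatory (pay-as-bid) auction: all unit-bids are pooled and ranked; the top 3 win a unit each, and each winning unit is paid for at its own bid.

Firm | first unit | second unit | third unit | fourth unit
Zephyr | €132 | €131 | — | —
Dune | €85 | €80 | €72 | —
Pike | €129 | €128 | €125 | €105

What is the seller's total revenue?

Total revenue: €392

Pooled unit-bids ranked (top 3): 132 (Zephyr-1), 131 (Zephyr-2), 129 (Pike-1)
Next rejected bid: €128 (not a price — pay-as-bid).
Each winning unit pays its own bid.
Revenue = 132 + 131 + 129 = €392.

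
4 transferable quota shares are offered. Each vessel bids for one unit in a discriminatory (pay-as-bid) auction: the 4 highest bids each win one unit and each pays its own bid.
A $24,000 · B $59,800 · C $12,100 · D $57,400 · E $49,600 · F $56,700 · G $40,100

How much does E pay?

E pays $49,600

Sorting: 59,800 (B), 57,400 (D), 56,700 (F), 49,600 (E), 40,100 (G), 24,000 (A), …
Winners (4 units): B, D, F, E.
E wins → own bid $49,600.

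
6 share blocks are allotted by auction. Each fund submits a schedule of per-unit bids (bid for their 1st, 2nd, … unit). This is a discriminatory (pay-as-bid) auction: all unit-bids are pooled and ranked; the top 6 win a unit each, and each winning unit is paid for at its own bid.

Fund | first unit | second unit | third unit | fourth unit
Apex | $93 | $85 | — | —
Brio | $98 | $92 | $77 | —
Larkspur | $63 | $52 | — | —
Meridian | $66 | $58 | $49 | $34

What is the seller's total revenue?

Pooled unit-bids ranked (top 6): 98 (Brio-1), 93 (Apex-1), 92 (Brio-2), 85 (Apex-2), 77 (Brio-3), 66 (Meridian-1)
Next rejected bid: $63 (not a price — pay-as-bid).
Each winning unit pays its own bid.
Revenue = 98 + 93 + 92 + 85 + 77 + 66 = $511.

Total revenue: $511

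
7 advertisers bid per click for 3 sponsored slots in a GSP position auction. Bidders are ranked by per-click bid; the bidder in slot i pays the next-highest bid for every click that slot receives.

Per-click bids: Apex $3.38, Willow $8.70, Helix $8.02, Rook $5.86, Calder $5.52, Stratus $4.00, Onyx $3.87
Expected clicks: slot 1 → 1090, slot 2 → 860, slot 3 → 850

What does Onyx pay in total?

Onyx pays $0.00

Sorting advertisers: $8.70 (Willow) > $8.02 (Helix) > $5.86 (Rook) > $5.52 (Calder) > …
Onyx ranks below slot 3 → no slot, pays nothing.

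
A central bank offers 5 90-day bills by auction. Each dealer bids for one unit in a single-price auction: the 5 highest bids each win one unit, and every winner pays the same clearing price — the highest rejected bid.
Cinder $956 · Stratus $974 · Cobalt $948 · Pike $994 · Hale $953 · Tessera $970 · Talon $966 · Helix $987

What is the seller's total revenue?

Ordering the bids: 994 (Pike), 987 (Helix), 974 (Stratus), 970 (Tessera), 966 (Talon), 956 (Cinder), 953 (Hale), …
The 5 highest are Pike, Helix, Stratus, Tessera, Talon.
Clearing price = highest rejected bid = $956.
Total revenue = 5 × $956 = $4,780.

Total revenue: $4,780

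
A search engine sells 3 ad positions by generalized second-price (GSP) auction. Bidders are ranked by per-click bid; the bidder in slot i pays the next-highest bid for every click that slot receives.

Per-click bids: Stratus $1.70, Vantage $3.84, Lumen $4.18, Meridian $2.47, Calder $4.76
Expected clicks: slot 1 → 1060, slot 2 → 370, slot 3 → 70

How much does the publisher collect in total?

Sorting advertisers: $4.76 (Calder) > $4.18 (Lumen) > $3.84 (Vantage) > $2.47 (Meridian) > …
Slot 1: Calder pays $4.18 × 1060 = $4430.80
Slot 2: Lumen pays $3.84 × 370 = $1420.80
Slot 3: Vantage pays $2.47 × 70 = $172.90
Total = $6024.50

Total revenue: $6024.50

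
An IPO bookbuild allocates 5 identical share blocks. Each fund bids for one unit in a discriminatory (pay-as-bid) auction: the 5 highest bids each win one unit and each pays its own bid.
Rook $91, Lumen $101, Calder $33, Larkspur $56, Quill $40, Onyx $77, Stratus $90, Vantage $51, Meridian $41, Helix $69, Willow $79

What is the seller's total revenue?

Bids ranked high→low: 101 (Lumen), 91 (Rook), 90 (Stratus), 79 (Willow), 77 (Onyx), 69 (Helix), 56 (Larkspur), …
Top 5: Lumen, Rook, Stratus, Willow, Onyx.
Total revenue = 101 + 91 + 90 + 79 + 77 = $438.

Total revenue: $438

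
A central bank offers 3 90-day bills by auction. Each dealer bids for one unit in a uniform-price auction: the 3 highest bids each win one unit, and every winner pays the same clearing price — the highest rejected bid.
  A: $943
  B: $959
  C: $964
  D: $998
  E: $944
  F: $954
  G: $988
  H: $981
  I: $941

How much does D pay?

Sorting: 998 (D), 988 (G), 981 (H), 964 (C), 959 (B), …
The 3 highest are D, G, H.
Highest unsuccessful bid: $964 → clearing price.
D wins → pays $964.

D pays $964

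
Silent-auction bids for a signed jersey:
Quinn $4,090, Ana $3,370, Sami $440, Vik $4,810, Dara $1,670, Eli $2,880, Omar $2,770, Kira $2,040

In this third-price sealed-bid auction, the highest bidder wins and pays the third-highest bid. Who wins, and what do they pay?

Third-price sealed-bid auction: the highest bidder wins and pays the third-highest bid.
Bids in order: 4,810 (Vik) > 4,090 (Quinn) > 3,370 (Ana) > 2,880 (Eli) > 2,770 (Omar) > 2,040 (Kira) > …
Vik is highest; pays the third-highest bid, $3,370.

Vik pays $3,370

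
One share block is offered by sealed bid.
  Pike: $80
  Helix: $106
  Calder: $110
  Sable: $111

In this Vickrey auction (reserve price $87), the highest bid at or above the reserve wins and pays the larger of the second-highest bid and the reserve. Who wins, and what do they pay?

Vickrey auction (reserve price $87): the highest bid at or above the reserve wins and pays the larger of the second-highest bid and the reserve.
Bids ranked: 111 (Sable) > 110 (Calder) > 106 (Helix) > 80 (Pike)
Sable has the top bid at or above the reserve ($111).
max(second-highest $110, reserve $87) = $110; the reserve does not bind.

Sable pays $110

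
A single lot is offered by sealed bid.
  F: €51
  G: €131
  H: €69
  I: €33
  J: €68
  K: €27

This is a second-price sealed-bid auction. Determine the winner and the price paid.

Second-price sealed-bid auction: the highest bidder wins and pays the second-highest bid.
Bids in order: 131 (G) > 69 (H) > 68 (J) > 51 (F) > 33 (I) > 27 (K)
G wins with the highest bid; price is set by the runner-up at €69.

G pays €69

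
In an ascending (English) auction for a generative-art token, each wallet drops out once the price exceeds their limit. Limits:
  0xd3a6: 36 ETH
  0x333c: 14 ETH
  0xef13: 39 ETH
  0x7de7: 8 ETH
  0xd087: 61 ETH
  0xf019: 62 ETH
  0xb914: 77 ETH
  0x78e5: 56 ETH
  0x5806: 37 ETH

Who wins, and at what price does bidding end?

Limits ranked: 77 (0xb914) > 62 (0xf019) > 61 (0xd087) > 56 (0x78e5) > 39 (0xef13) > 37 (0x5806) > …
0xf019 is the last rival to drop out, at 62 ETH; 0xb914 remains and wins at that price.

0xb914 wins at 62 ETH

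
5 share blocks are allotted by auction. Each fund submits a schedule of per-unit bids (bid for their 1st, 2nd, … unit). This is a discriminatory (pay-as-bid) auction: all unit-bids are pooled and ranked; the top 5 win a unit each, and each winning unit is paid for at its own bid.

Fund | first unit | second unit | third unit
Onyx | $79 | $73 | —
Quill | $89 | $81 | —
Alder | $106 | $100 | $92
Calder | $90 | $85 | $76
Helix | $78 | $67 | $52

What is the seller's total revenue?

Total revenue: $477

Pooled unit-bids ranked (top 5): 106 (Alder-1), 100 (Alder-2), 92 (Alder-3), 90 (Calder-1), 89 (Quill-1)
Next rejected bid: $85 (not a price — pay-as-bid).
Each winning unit pays its own bid.
Revenue = 106 + 100 + 92 + 90 + 89 = $477.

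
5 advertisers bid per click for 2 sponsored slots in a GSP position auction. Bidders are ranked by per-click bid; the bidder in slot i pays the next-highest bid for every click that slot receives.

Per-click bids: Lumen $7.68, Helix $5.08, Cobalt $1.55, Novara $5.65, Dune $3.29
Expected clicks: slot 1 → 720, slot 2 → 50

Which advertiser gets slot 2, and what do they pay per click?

Novara; $5.08 per click

Ranked by bid: $7.68 (Lumen) > $5.65 (Novara) > $5.08 (Helix) > …
Slot 2 goes to the second-ranked bidder, Novara, who pays the next bid down: $5.08/click.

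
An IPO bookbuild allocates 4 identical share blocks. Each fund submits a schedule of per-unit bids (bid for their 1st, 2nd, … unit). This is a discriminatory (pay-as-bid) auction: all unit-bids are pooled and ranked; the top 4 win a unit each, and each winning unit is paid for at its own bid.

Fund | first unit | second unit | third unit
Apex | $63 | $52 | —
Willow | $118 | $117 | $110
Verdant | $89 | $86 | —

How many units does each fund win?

Merging the schedules and taking the best 4: 118 (Willow-1), 117 (Willow-2), 110 (Willow-3), 89 (Verdant-1)
Next rejected bid: $86 (not a price — pay-as-bid).
Allocation: Verdant 1, Willow 3.

Verdant 1, Willow 3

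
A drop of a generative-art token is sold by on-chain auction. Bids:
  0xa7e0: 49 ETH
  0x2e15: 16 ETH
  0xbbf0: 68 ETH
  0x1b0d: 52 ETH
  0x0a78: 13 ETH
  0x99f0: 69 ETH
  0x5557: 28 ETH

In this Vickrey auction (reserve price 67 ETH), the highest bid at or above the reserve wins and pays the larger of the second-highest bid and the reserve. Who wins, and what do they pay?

0x99f0 pays 68 ETH

Bids ranked: 69 (0x99f0) > 68 (0xbbf0) > 52 (0x1b0d) > 49 (0xa7e0) > 28 (0x5557) > 16 (0x2e15) > …
0x99f0 has the top bid at or above the reserve (69 ETH).
Second-highest bid 68 ETH exceeds the reserve 67 ETH → payment 68 ETH.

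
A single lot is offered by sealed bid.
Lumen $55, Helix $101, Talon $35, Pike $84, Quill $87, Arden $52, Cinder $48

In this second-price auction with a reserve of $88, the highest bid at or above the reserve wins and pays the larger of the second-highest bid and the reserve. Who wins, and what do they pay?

Helix pays $88

Bids ranked: 101 (Helix) > 87 (Quill) > 84 (Pike) > 55 (Lumen) > 52 (Arden) > 48 (Cinder) > …
Helix has the top bid at or above the reserve ($101).
max(second-highest $87, reserve $88) = $88.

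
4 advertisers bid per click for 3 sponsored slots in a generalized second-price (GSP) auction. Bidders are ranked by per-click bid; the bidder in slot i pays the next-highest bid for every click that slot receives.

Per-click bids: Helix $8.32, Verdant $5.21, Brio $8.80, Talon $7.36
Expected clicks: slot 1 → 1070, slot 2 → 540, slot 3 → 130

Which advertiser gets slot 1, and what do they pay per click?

Brio; $8.32 per click

Sorting advertisers: $8.80 (Brio) > $8.32 (Helix) > $7.36 (Talon) > $5.21 (Verdant)
Slot 1 goes to the first-ranked bidder, Brio, who pays the next bid down: $8.32/click.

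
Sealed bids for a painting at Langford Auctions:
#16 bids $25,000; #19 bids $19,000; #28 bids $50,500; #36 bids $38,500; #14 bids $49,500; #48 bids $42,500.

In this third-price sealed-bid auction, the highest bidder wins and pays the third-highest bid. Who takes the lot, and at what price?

#28 pays $42,500

Third-price sealed-bid auction: the highest bidder wins and pays the third-highest bid.
Bids in order: 50,500 (#28) > 49,500 (#14) > 42,500 (#48) > 38,500 (#36) > 25,000 (#16) > 19,000 (#19)
#28 is highest; pays the third-highest bid, $42,500.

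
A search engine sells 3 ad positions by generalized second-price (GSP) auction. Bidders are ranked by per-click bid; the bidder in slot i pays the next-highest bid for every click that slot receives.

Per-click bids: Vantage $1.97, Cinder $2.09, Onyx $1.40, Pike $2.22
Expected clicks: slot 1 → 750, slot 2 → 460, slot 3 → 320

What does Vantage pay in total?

Vantage pays $448.00

Ranked by bid: $2.22 (Pike) > $2.09 (Cinder) > $1.97 (Vantage) > $1.40 (Onyx)
Vantage holds slot 3 → pays next bid $1.40 × 320 clicks = $448.00.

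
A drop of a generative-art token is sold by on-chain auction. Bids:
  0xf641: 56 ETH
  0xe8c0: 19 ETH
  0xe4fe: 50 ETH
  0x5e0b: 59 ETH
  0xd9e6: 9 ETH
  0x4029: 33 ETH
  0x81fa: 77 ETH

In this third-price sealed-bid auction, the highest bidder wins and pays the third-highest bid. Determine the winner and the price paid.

0x81fa pays 56 ETH

Bids in order: 77 (0x81fa) > 59 (0x5e0b) > 56 (0xf641) > 50 (0xe4fe) > 33 (0x4029) > 19 (0xe8c0) > …
0x81fa is highest; pays the third-highest bid, 56 ETH.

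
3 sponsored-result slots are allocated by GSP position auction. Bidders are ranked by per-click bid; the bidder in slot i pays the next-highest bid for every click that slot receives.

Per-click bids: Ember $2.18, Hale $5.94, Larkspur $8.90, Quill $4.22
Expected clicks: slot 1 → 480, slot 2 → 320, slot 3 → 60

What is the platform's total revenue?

Total revenue: $4332.40

Sorting advertisers: $8.90 (Larkspur) > $5.94 (Hale) > $4.22 (Quill) > $2.18 (Ember)
Slot 1: Larkspur pays $5.94 × 480 = $2851.20
Slot 2: Hale pays $4.22 × 320 = $1350.40
Slot 3: Quill pays $2.18 × 60 = $130.80
Total = $4332.40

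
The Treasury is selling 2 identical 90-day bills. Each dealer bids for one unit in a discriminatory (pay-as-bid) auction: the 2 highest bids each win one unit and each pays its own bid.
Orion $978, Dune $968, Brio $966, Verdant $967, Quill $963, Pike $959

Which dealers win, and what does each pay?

Orion $978, Dune $968

Ordering the bids: 978 (Orion), 968 (Dune), 967 (Verdant), 966 (Brio), …
The 2 highest are Orion, Dune.
Each winner pays its own bid: Orion $978, Dune $968.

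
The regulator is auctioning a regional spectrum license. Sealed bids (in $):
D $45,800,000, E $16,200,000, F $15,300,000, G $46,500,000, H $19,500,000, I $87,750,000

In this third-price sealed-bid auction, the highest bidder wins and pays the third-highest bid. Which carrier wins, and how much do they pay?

I pays $45,800,000

Bids in order: 87,750,000 (I) > 46,500,000 (G) > 45,800,000 (D) > 19,500,000 (H) > 16,200,000 (E) > 15,300,000 (F)
I is highest; pays the third-highest bid, $45,800,000.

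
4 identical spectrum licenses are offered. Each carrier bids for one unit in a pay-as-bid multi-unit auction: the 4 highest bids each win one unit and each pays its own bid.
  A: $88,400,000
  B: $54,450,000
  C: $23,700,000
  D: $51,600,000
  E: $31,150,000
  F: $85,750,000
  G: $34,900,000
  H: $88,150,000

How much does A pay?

A pays $88,400,000

Sorting: 88,400,000 (A), 88,150,000 (H), 85,750,000 (F), 54,450,000 (B), 51,600,000 (D), 34,900,000 (G), …
Top 4: A, H, F, B.
A wins → own bid $88,400,000.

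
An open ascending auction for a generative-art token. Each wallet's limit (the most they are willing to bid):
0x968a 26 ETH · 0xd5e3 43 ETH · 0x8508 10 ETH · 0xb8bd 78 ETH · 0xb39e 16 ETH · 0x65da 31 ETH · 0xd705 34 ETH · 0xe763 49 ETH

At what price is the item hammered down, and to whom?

Limits ranked: 78 (0xb8bd) > 49 (0xe763) > 43 (0xd5e3) > 34 (0xd705) > 31 (0x65da) > 26 (0x968a) > …
0xe763 is the last rival to drop out, at 49 ETH; 0xb8bd remains and wins at that price.

0xb8bd wins at 49 ETH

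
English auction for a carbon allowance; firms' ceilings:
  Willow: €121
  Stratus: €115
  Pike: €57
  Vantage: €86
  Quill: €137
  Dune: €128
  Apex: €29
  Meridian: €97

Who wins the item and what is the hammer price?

Quill wins at €128

Rule: the price rises until one bidder remains; the winner pays the price at which the last rival dropped out.
Limits ranked: 137 (Quill) > 128 (Dune) > 121 (Willow) > 115 (Stratus) > 97 (Meridian) > 86 (Vantage) > …
Once the price passes €128, only Quill is left; the hammer falls at Dune's limit of €128.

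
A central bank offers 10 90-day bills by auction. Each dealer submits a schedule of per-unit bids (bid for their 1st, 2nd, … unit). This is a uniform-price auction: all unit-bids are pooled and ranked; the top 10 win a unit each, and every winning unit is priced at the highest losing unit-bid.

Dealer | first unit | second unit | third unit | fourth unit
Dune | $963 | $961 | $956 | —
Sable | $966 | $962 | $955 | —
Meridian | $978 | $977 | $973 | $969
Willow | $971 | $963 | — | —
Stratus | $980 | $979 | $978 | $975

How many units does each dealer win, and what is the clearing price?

Meridian 4, Sable 1, Stratus 4, Willow 1; clearing price $963

Merging the schedules and taking the best 10: 980 (Stratus-1), 979 (Stratus-2), 978 (Meridian-1), 978 (Stratus-3), 977 (Meridian-2), 975 (Stratus-4), 973 (Meridian-3), 971 (Willow-1), 969 (Meridian-4), 966 (Sable-1)
The (k+1)-th unit-bid is $963.
Allocation: Meridian 4, Sable 1, Stratus 4, Willow 1.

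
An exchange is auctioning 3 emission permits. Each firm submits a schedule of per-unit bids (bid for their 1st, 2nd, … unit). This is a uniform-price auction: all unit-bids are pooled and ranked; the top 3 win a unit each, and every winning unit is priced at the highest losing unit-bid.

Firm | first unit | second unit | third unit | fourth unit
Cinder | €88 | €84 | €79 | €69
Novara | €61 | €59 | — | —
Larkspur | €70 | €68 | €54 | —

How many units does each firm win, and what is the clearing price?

Cinder 3; clearing price €70

Merging the schedules and taking the best 3: 88 (Cinder-1), 84 (Cinder-2), 79 (Cinder-3)
The (k+1)-th unit-bid is €70.
Allocation: Cinder 3.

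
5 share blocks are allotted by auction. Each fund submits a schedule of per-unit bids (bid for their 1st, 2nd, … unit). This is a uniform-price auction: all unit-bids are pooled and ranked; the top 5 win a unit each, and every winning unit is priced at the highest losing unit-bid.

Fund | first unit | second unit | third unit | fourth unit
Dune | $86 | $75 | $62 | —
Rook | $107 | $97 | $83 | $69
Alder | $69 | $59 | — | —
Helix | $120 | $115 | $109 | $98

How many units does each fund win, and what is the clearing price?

Pooled unit-bids ranked (top 5): 120 (Helix-1), 115 (Helix-2), 109 (Helix-3), 107 (Rook-1), 98 (Helix-4)
The (k+1)-th unit-bid is $97.
Allocation: Helix 4, Rook 1.

Helix 4, Rook 1; clearing price $97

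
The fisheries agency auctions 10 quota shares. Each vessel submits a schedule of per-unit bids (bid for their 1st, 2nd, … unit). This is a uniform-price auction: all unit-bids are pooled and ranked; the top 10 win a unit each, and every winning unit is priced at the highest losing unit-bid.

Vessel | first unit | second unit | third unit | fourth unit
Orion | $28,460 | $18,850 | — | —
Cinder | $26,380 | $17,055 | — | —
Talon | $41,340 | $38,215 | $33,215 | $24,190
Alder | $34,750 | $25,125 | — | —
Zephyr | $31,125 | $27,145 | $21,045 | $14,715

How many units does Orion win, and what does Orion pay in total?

Orion: 1 unit, pays $21,045

Pooled unit-bids ranked (top 10): 41,340 (Talon-1), 38,215 (Talon-2), 34,750 (Alder-1), 33,215 (Talon-3), 31,125 (Zephyr-1), 28,460 (Orion-1), 27,145 (Zephyr-2), 26,380 (Cinder-1), 25,125 (Alder-2), 24,190 (Talon-4)
The (k+1)-th unit-bid is $21,045.
Orion wins 1 unit(s) at $21,045 each.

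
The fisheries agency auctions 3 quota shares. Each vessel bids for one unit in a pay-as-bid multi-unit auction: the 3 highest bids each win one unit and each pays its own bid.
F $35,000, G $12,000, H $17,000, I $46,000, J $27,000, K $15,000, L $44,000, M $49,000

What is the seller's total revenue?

Sorting: 49,000 (M), 46,000 (I), 44,000 (L), 35,000 (F), 27,000 (J), …
Top 3: M, I, L.
Total revenue = 49,000 + 46,000 + 44,000 = $139,000.

Total revenue: $139,000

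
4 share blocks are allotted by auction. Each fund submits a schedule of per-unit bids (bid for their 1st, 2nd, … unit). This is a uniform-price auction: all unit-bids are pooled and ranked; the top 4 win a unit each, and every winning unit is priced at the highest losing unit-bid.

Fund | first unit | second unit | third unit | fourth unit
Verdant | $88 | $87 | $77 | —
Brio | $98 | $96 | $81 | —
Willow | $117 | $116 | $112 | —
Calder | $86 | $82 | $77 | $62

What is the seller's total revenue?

Merging the schedules and taking the best 4: 117 (Willow-1), 116 (Willow-2), 112 (Willow-3), 98 (Brio-1)
First bid not allocated: $96.
Allocation: Brio 1, Willow 3. Every unit priced at $96.
Revenue = 4 × 96 = $384.

Total revenue: $384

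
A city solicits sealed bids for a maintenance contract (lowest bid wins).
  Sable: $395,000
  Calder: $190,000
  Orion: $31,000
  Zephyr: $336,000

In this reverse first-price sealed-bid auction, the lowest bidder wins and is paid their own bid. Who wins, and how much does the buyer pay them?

Orion is paid $31,000

Bids in order: 31,000 (Orion) < 190,000 (Calder) < 336,000 (Zephyr) < 395,000 (Sable)
Orion has the lowest bid and is paid exactly that: $31,000.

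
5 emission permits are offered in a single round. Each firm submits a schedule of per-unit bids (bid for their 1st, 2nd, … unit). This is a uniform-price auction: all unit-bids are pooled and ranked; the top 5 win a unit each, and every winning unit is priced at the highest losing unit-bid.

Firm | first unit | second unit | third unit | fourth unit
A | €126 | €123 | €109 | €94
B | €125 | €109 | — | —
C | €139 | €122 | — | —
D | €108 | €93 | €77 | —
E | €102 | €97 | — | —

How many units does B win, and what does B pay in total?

B: 1 unit, pays €109

All unit-bids, highest first — top 5: 139 (C-1), 126 (A-1), 125 (B-1), 123 (A-2), 122 (C-2)
The (k+1)-th unit-bid is €109.
B wins 1 unit(s) at €109 each.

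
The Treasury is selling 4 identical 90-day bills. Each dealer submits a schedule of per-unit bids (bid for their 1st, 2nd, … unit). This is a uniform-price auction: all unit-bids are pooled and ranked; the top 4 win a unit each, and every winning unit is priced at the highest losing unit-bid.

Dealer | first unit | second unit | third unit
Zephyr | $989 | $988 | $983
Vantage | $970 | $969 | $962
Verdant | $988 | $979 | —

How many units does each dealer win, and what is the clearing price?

Verdant 1, Zephyr 3; clearing price $979

Pooled unit-bids ranked (top 4): 989 (Zephyr-1), 988 (Zephyr-2), 988 (Verdant-1), 983 (Zephyr-3)
The (k+1)-th unit-bid is $979.
Allocation: Verdant 1, Zephyr 3.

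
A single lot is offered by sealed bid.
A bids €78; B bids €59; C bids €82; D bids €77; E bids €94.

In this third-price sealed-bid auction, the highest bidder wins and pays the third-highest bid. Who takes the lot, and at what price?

E pays €78

Rule: the highest bidder wins and pays the third-highest bid.
Sorting bids: 94 (E) > 82 (C) > 78 (A) > 77 (D) > 59 (B)
E is highest; pays the third-highest bid, €78.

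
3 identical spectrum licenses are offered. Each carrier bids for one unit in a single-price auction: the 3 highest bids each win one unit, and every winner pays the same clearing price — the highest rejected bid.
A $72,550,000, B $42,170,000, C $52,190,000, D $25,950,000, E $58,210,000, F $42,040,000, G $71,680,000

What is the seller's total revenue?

Bids ranked high→low: 72,550,000 (A), 71,680,000 (G), 58,210,000 (E), 52,190,000 (C), 42,170,000 (B), …
Top 3: A, G, E.
First losing bid is C's $52,190,000, which sets the uniform price.
Total revenue = 3 × $52,190,000 = $156,570,000.

Total revenue: $156,570,000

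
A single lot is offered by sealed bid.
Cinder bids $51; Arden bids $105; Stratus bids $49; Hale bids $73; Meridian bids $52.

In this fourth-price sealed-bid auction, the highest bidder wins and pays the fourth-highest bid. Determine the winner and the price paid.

Rule: the highest bidder wins and pays the fourth-highest bid.
Sorting bids: 105 (Arden) > 73 (Hale) > 52 (Meridian) > 51 (Cinder) > 49 (Stratus)
Arden is highest; pays the fourth-highest bid, $51.

Arden pays $51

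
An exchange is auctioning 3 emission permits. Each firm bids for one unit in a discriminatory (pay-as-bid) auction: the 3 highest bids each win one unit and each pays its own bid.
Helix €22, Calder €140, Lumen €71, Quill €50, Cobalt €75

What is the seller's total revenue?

Bids ranked high→low: 140 (Calder), 75 (Cobalt), 71 (Lumen), 50 (Quill), 22 (Helix)
Top 3: Calder, Cobalt, Lumen.
Total revenue = 140 + 75 + 71 = €286.

Total revenue: €286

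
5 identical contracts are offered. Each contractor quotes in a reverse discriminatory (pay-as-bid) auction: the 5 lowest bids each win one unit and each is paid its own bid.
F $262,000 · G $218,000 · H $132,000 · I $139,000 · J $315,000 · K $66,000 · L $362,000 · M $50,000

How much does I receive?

Bids ranked low→high: 50,000 (M), 66,000 (K), 132,000 (H), 139,000 (I), 218,000 (G), 262,000 (F), 315,000 (J), …
Lowest 5: M, K, H, I, G.
I wins → own bid $139,000.

I is paid $139,000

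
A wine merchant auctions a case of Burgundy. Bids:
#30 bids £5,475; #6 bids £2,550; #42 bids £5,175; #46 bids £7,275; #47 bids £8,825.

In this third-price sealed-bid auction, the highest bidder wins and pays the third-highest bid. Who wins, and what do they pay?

#47 pays £5,475

Bids in order: 8,825 (#47) > 7,275 (#46) > 5,475 (#30) > 5,175 (#42) > 2,550 (#6)
#47 wins; payment is bid #3 in the ranking = £5,475.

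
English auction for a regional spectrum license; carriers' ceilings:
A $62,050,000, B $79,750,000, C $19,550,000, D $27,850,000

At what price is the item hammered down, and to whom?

B wins at $62,050,000

Limits ranked: 79,750,000 (B) > 62,050,000 (A) > 27,850,000 (D) > 19,550,000 (C)
Bidding ends when A exits at $62,050,000; B takes it.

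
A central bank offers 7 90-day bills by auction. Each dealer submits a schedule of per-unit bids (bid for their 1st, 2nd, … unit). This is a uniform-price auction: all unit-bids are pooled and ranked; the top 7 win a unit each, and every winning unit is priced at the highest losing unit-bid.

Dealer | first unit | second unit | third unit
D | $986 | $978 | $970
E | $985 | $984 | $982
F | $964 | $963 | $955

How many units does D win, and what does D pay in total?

D: 3 units, pays $2,889

Merging the schedules and taking the best 7: 986 (D-1), 985 (E-1), 984 (E-2), 982 (E-3), 978 (D-2), 970 (D-3), 964 (F-1)
The (k+1)-th unit-bid is $963.
D wins 3 unit(s) at $963 each.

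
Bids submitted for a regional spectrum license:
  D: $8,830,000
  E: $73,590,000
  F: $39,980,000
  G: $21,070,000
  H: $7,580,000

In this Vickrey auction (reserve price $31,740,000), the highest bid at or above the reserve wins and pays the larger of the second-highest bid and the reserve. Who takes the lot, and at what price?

E pays $39,980,000

Rule: the highest bid at or above the reserve wins and pays the larger of the second-highest bid and the reserve.
Sorting bids: 73,590,000 (E) > 39,980,000 (F) > 21,070,000 (G) > 8,830,000 (D) > 7,580,000 (H)
E has the top bid at or above the reserve ($73,590,000).
max(second-highest $39,980,000, reserve $31,740,000) = $39,980,000; the reserve does not bind.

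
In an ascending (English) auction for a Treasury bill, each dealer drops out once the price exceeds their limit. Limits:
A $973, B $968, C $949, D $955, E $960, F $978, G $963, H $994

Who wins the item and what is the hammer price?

H wins at $978

Open ascending-bid auction: the price rises until one bidder remains; the winner pays the price at which the last rival dropped out.
Limits in order: 994 (H) > 978 (F) > 973 (A) > 968 (B) > 963 (G) > 960 (E) > …
F is the last rival to drop out, at $978; H remains and wins at that price.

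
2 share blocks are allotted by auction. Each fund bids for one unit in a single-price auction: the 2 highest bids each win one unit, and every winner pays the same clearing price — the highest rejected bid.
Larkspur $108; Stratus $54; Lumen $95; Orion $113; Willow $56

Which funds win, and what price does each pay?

Orion, Larkspur; each pays $95

Bids ranked high→low: 113 (Orion), 108 (Larkspur), 95 (Lumen), 56 (Willow), …
Top 2: Orion, Larkspur.
First losing bid is Lumen's $95, which sets the uniform price.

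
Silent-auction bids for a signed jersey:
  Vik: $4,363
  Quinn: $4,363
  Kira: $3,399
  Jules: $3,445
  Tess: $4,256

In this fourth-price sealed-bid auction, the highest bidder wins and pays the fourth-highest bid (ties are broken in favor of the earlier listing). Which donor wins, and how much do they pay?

Fourth-price sealed-bid auction: the highest bidder wins and pays the fourth-highest bid.
Bids in order: 4,363 (Vik) > 4,363 (Quinn) > 4,256 (Tess) > 3,445 (Jules) > 3,399 (Kira)
Tie at $4,363 → Vik wins by tie-break.
Vik is highest; pays the fourth-highest bid, $3,445.

Vik pays $3,445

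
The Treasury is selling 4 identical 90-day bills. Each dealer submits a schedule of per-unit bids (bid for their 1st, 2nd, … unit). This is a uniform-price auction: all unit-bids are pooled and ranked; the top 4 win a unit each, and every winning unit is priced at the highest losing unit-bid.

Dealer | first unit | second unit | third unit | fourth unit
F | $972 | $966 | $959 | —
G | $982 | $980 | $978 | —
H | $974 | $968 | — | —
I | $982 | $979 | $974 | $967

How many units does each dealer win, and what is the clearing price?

G 2, I 2; clearing price $978

Pooled unit-bids ranked (top 4): 982 (G-1), 982 (I-1), 980 (G-2), 979 (I-2)
Highest rejected unit-bid = $978.
Allocation: G 2, I 2.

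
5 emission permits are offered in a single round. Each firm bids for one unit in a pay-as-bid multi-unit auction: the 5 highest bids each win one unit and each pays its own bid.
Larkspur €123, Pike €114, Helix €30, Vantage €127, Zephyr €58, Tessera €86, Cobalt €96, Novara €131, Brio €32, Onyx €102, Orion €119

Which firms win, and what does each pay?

Ordering the bids: 131 (Novara), 127 (Vantage), 123 (Larkspur), 119 (Orion), 114 (Pike), 102 (Onyx), 96 (Cobalt), …
The 5 highest are Novara, Vantage, Larkspur, Orion, Pike.
Each winner pays its own bid: Novara €131, Vantage €127, Larkspur €123, Orion €119, Pike €114.

Novara €131, Vantage €127, Larkspur €123, Orion €119, Pike €114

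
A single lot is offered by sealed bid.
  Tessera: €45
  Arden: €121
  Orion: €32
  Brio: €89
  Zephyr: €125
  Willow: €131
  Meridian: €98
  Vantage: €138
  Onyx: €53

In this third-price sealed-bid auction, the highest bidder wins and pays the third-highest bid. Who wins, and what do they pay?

Sorting bids: 138 (Vantage) > 131 (Willow) > 125 (Zephyr) > 121 (Arden) > 98 (Meridian) > 89 (Brio) > …
Vantage wins; payment is bid #3 in the ranking = €125.

Vantage pays €125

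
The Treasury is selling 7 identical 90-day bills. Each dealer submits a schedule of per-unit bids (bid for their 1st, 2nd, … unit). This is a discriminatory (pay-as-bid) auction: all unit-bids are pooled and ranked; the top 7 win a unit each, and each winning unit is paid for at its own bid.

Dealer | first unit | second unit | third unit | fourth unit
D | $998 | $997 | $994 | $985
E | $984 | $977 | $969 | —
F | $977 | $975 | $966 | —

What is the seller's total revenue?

All unit-bids, highest first — top 7: 998 (D-1), 997 (D-2), 994 (D-3), 985 (D-4), 984 (E-1), 977 (E-2), 977 (F-1)
Next rejected bid: $975 (not a price — pay-as-bid).
Each winning unit pays its own bid.
Revenue = 998 + 997 + 994 + 985 + 984 + 977 + 977 = $6,912.

Total revenue: $6,912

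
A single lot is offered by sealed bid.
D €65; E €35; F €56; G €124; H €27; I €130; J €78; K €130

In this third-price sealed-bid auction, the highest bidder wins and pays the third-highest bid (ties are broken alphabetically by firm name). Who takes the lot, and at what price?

I pays €124

Third-price sealed-bid auction: the highest bidder wins and pays the third-highest bid.
Bids ranked: 130 (I) > 130 (K) > 124 (G) > 78 (J) > 65 (D) > 56 (F) > …
Tie at €130 → I wins by tie-break.
I wins; payment is bid #3 in the ranking = €124.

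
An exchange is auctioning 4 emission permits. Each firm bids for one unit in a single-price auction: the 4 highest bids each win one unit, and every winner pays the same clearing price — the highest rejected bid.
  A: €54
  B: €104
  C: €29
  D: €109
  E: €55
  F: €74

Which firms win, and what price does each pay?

Bids ranked high→low: 109 (D), 104 (B), 74 (F), 55 (E), 54 (A), 29 (C)
Winners (4 units): D, B, F, E.
Clearing price = highest rejected bid = €54.

D, B, F, E; each pays €54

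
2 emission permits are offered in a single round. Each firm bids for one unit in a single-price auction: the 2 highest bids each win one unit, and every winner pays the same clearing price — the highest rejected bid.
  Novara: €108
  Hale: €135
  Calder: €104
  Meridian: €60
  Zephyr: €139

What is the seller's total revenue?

Total revenue: €216

Ordering the bids: 139 (Zephyr), 135 (Hale), 108 (Novara), 104 (Calder), …
Top 2: Zephyr, Hale.
First losing bid is Novara's €108, which sets the uniform price.
Total revenue = 2 × €108 = €216.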